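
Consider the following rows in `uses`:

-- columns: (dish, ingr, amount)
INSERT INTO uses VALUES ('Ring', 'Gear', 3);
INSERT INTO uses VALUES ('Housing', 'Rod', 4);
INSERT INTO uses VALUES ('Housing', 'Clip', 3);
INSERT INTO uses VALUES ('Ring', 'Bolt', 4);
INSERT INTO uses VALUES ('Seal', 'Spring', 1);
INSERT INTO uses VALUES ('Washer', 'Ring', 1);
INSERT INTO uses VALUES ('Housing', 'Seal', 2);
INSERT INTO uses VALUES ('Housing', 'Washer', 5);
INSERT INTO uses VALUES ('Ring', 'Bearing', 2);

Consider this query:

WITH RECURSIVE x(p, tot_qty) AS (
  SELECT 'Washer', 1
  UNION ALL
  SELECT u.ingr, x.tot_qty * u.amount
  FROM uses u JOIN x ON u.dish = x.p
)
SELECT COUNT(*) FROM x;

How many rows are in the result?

Base: (Washer, tot_qty=1).
Iteration 1: components of {Washer} -> Ring = 1*1 = 1.
Iteration 2: components of {Ring} -> Bearing = 1*2 = 2, Bolt = 1*4 = 4, Gear = 1*3 = 3.
Iteration 3: no further components; recursion stops.
Total rows emitted: 5.

5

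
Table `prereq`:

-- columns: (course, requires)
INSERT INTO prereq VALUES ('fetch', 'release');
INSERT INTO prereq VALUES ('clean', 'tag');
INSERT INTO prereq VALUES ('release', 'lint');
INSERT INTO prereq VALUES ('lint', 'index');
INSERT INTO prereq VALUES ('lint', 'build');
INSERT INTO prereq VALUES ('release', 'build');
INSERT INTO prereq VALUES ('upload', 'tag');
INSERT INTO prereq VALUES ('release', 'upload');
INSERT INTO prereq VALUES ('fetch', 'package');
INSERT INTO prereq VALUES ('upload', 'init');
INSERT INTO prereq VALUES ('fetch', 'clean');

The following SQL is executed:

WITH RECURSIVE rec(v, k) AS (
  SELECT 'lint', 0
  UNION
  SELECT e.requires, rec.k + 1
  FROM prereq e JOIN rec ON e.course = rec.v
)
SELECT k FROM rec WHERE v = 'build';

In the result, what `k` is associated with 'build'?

1

Base: (lint, k=0).
Iteration 1: edges from {lint} -> (build, k=1), (index, k=1).
Iteration 2: no outgoing edges from {build,index}; recursion stops.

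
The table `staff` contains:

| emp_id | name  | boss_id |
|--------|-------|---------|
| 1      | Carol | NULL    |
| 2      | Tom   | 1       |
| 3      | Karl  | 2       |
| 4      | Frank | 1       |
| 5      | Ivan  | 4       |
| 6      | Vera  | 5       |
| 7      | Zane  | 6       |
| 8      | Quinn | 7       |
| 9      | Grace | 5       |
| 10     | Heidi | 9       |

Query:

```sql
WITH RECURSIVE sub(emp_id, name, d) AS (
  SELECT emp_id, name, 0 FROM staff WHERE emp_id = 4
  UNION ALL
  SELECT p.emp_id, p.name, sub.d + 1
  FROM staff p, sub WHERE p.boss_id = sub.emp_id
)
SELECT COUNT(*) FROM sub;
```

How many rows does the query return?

Base: emp_id=4 (Frank) at d 0.
Iteration 1: rows with boss_id in {4} -> Ivan (id 5, d 1).
Iteration 2: rows with boss_id in {5} -> Vera (id 6, d 2), Grace (id 9, d 2).
Iteration 3: rows with boss_id in {6,9} -> Zane (id 7, d 3), Heidi (id 10, d 3).
Iteration 4: rows with boss_id in {7,10} -> Quinn (id 8, d 4).
Iteration 5: no rows with boss_id in {8}; recursion stops.
Total rows emitted: 7.

7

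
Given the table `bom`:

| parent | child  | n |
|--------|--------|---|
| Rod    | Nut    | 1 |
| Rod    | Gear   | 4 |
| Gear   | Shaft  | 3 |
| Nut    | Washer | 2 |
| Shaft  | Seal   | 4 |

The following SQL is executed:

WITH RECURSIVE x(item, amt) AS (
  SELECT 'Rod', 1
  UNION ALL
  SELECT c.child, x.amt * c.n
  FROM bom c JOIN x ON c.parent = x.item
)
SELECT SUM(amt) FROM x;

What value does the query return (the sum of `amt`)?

68

Base: (Rod, amt=1).
Iteration 1: components of {Rod} -> Gear = 1*4 = 4, Nut = 1*1 = 1.
Iteration 2: components of {Gear,Nut} -> Shaft = 4*3 = 12, Washer = 1*2 = 2.
Iteration 3: components of {Shaft,Washer} -> Seal = 12*4 = 48.
Iteration 4: no further components; recursion stops.
SUM(amt) = 1 + 1 + 4 + 2 + 12 + 48 = 68.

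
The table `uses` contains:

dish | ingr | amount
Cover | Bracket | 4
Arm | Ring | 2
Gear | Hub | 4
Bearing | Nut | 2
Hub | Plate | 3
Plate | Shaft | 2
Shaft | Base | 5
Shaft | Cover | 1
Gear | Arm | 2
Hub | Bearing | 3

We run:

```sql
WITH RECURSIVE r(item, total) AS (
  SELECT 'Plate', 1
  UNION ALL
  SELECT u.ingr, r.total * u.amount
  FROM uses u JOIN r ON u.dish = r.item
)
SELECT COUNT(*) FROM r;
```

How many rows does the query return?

5

Base: (Plate, total=1).
Iteration 1: components of {Plate} -> Shaft = 1*2 = 2.
Iteration 2: components of {Shaft} -> Base = 2*5 = 10, Cover = 2*1 = 2.
Iteration 3: components of {Base,Cover} -> Bracket = 2*4 = 8.
Iteration 4: no further components; recursion stops.
Total rows emitted: 5.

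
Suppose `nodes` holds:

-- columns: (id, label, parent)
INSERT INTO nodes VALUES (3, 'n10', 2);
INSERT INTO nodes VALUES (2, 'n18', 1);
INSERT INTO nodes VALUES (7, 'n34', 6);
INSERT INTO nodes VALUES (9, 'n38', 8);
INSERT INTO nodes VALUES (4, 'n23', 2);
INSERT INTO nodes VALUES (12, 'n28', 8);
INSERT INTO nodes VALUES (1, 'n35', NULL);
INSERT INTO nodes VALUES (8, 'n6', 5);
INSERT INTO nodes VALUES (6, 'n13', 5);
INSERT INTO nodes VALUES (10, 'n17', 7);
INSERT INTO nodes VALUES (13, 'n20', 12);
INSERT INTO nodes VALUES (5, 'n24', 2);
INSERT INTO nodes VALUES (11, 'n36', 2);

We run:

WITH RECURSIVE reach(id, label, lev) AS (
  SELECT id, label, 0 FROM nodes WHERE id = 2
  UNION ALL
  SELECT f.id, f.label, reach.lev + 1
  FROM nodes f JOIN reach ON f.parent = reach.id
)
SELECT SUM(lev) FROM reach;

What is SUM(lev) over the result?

25

Base: id=2 (n18) at lev 0.
Iteration 1: rows with parent in {2} -> n10 (id 3, lev 1), n23 (id 4, lev 1), n24 (id 5, lev 1), n36 (id 11, lev 1).
Iteration 2: rows with parent in {3,4,5,11} -> n13 (id 6, lev 2), n6 (id 8, lev 2).
Iteration 3: rows with parent in {6,8} -> n34 (id 7, lev 3), n38 (id 9, lev 3), n28 (id 12, lev 3).
Iteration 4: rows with parent in {7,9,12} -> n17 (id 10, lev 4), n20 (id 13, lev 4).
Iteration 5: no rows with parent in {10,13}; recursion stops.
SUM(lev) = 0 + 1 + 1 + 1 + 1 + 2 + 2 + 3 + 3 + 3 + 4 + 4 = 25.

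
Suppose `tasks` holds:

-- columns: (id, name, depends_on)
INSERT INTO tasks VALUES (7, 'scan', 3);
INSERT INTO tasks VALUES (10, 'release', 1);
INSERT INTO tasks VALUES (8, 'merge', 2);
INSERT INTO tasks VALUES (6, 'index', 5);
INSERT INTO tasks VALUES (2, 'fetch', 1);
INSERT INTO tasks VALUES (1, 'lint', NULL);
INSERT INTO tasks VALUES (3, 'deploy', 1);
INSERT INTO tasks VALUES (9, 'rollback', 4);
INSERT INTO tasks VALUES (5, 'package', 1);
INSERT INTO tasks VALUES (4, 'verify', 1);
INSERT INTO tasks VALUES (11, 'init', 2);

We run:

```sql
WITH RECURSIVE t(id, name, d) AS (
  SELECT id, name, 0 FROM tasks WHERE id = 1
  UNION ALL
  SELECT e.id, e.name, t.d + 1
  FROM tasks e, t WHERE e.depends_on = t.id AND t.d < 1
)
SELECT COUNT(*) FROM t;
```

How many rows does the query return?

6

Base: id=1 (lint) at d 0.
Iteration 1: rows with depends_on in {1} -> fetch (id 2, d 1), deploy (id 3, d 1), verify (id 4, d 1), package (id 5, d 1), release (id 10, d 1).
Iteration 2: d < 1 fails for all current rows; recursion stops.
Total rows emitted: 6.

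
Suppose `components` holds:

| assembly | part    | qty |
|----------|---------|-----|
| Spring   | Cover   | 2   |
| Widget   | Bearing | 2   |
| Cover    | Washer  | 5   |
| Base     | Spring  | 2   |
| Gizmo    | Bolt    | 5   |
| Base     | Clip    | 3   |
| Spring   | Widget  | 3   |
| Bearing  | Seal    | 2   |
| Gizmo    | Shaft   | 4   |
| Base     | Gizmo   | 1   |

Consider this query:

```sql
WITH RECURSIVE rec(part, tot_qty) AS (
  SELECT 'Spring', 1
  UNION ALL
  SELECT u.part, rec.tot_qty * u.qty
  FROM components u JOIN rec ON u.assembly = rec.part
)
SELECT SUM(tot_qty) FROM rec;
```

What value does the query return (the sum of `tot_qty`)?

34

Base: (Spring, tot_qty=1).
Iteration 1: components of {Spring} -> Cover = 1*2 = 2, Widget = 1*3 = 3.
Iteration 2: components of {Cover,Widget} -> Bearing = 3*2 = 6, Washer = 2*5 = 10.
Iteration 3: components of {Bearing,Washer} -> Seal = 6*2 = 12.
Iteration 4: no further components; recursion stops.
SUM(tot_qty) = 1 + 3 + 2 + 6 + 10 + 12 = 34.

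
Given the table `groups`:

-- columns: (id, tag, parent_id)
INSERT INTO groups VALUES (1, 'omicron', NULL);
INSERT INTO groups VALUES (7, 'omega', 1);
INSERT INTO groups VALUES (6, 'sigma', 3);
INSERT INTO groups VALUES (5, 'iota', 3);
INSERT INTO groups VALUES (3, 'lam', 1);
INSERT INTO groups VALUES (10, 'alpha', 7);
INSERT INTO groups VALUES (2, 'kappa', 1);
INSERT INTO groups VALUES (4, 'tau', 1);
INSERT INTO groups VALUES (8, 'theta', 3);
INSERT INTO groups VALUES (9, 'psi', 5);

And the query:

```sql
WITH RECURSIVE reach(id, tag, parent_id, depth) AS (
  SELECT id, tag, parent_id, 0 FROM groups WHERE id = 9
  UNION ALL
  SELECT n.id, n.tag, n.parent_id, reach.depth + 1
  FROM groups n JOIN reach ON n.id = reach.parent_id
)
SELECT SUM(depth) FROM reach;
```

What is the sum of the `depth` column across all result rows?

Base: id=9 (psi), parent_id=5, depth 0.
Iteration 1: join on id=5 -> iota (id 5, parent_id=3, depth 1).
Iteration 2: join on id=3 -> lam (id 3, parent_id=1, depth 2).
Iteration 3: join on id=1 -> omicron (id 1, parent_id=NULL, depth 3).
Iteration 4: parent_id is NULL; no match; recursion stops.
SUM(depth) = 0 + 1 + 2 + 3 = 6.

6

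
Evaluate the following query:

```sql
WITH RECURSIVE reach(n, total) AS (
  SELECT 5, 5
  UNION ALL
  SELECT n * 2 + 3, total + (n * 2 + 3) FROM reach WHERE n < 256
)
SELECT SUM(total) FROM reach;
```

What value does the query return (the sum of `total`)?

1892

Base: n=5, total=5.
Iteration 1: 5 < 256 holds -> n = 5 * 2 + 3 = 13, total = 5 + 13 = 18.
Iteration 2: 13 < 256 holds -> n = 13 * 2 + 3 = 29, total = 18 + 29 = 47.
Iteration 3: 29 < 256 holds -> n = 29 * 2 + 3 = 61, total = 47 + 61 = 108.
Iteration 4: 61 < 256 holds -> n = 61 * 2 + 3 = 125, total = 108 + 125 = 233.
Iteration 5: 125 < 256 holds -> n = 125 * 2 + 3 = 253, total = 233 + 253 = 486.
Iteration 6: 253 < 256 holds -> n = 253 * 2 + 3 = 509, total = 486 + 509 = 995.
Iteration 7: 509 < 256 fails; recursion stops.
SUM(total) = 5 + 18 + 47 + 108 + 233 + 486 + 995 = 1892.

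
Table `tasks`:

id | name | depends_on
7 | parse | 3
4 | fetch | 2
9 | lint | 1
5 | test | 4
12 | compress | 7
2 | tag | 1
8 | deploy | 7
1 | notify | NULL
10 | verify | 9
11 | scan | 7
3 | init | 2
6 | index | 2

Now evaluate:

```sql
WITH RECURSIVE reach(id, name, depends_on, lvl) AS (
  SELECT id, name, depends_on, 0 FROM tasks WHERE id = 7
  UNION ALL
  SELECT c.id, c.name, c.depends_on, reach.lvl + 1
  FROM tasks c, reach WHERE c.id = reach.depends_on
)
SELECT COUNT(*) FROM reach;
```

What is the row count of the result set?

4

Base: id=7 (parse), depends_on=3, lvl 0.
Iteration 1: join on id=3 -> init (id 3, depends_on=2, lvl 1).
Iteration 2: join on id=2 -> tag (id 2, depends_on=1, lvl 2).
Iteration 3: join on id=1 -> notify (id 1, depends_on=NULL, lvl 3).
Iteration 4: depends_on is NULL; no match; recursion stops.
Total rows emitted: 4.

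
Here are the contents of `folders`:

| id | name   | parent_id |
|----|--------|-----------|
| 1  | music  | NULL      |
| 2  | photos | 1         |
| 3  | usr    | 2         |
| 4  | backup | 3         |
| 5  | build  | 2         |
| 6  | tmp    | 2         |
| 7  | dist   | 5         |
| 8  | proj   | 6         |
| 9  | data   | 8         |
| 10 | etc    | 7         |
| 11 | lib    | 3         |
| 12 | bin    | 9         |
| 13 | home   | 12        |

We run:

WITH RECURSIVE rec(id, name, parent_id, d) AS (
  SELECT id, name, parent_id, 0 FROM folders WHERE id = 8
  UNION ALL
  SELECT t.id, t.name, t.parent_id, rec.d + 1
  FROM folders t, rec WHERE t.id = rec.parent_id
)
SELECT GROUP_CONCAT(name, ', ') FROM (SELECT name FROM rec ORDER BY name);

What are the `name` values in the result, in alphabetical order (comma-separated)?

Base: id=8 (proj), parent_id=6, d 0.
Iteration 1: join on id=6 -> tmp (id 6, parent_id=2, d 1).
Iteration 2: join on id=2 -> photos (id 2, parent_id=1, d 2).
Iteration 3: join on id=1 -> music (id 1, parent_id=NULL, d 3).
Iteration 4: parent_id is NULL; no match; recursion stops.

music, photos, proj, tmp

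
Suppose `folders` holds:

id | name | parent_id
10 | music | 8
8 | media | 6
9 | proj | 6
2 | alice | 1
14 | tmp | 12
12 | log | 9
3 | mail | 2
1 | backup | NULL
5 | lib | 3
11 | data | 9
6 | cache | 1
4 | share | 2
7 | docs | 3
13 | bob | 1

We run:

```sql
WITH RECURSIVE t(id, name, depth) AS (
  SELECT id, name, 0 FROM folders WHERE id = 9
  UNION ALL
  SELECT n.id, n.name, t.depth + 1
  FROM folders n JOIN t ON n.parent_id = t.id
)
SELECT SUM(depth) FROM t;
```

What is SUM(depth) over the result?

4

Base: id=9 (proj) at depth 0.
Iteration 1: rows with parent_id in {9} -> data (id 11, depth 1), log (id 12, depth 1).
Iteration 2: rows with parent_id in {11,12} -> tmp (id 14, depth 2).
Iteration 3: no rows with parent_id in {14}; recursion stops.
SUM(depth) = 0 + 1 + 1 + 2 = 4.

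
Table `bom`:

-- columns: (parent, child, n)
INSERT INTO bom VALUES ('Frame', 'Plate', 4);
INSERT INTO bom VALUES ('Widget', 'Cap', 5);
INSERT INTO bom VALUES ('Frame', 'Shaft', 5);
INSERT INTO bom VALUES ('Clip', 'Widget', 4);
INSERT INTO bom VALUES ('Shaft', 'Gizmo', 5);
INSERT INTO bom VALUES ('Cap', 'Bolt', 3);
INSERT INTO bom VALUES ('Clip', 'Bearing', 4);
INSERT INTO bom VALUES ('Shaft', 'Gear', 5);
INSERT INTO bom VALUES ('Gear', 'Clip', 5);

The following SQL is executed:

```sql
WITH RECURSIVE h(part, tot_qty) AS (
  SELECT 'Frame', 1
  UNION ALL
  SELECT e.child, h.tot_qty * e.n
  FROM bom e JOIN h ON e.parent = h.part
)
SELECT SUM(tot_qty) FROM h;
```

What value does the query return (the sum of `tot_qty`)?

11185

Base: (Frame, tot_qty=1).
Iteration 1: components of {Frame} -> Plate = 1*4 = 4, Shaft = 1*5 = 5.
Iteration 2: components of {Plate,Shaft} -> Gear = 5*5 = 25, Gizmo = 5*5 = 25.
Iteration 3: components of {Gear,Gizmo} -> Clip = 25*5 = 125.
Iteration 4: components of {Clip} -> Bearing = 125*4 = 500, Widget = 125*4 = 500.
Iteration 5: components of {Bearing,Widget} -> Cap = 500*5 = 2500.
Iteration 6: components of {Cap} -> Bolt = 2500*3 = 7500.
Iteration 7: no further components; recursion stops.
SUM(tot_qty) = 1 + 5 + 4 + 25 + 25 + 125 + 500 + 500 + 2500 + 7500 = 11185.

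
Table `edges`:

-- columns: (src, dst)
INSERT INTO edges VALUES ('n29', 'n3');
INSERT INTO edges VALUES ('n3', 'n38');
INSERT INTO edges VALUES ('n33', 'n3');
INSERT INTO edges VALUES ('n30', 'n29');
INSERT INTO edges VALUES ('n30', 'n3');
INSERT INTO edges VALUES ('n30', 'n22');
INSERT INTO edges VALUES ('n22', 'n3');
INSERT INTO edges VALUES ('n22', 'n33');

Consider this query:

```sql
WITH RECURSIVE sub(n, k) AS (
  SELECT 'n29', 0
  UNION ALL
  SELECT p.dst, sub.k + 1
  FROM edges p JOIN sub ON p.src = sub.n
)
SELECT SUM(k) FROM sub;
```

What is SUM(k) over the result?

3

Base: (n29, k=0).
Iteration 1: edges from {n29} -> (n3, k=1).
Iteration 2: edges from {n3} -> (n38, k=2).
Iteration 3: no outgoing edges from {n38}; recursion stops.
SUM(k) = 0 + 1 + 2 = 3.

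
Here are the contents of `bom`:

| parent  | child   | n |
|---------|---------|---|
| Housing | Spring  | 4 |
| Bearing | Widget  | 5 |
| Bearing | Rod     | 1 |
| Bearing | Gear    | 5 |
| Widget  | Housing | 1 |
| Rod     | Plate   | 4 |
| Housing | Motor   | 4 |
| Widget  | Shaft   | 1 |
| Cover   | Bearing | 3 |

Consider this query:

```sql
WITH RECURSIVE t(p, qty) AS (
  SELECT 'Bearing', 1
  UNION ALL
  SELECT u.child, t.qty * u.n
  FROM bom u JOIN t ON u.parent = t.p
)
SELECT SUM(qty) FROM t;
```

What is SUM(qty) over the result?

66

Base: (Bearing, qty=1).
Iteration 1: components of {Bearing} -> Gear = 1*5 = 5, Rod = 1*1 = 1, Widget = 1*5 = 5.
Iteration 2: components of {Gear,Rod,Widget} -> Housing = 5*1 = 5, Plate = 1*4 = 4, Shaft = 5*1 = 5.
Iteration 3: components of {Housing,Plate,Shaft} -> Motor = 5*4 = 20, Spring = 5*4 = 20.
Iteration 4: no further components; recursion stops.
SUM(qty) = 1 + 1 + 5 + 5 + 4 + 5 + 5 + 20 + 20 = 66.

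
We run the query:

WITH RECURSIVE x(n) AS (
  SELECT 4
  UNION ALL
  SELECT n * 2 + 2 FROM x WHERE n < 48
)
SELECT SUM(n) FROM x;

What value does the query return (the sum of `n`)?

Base: n=4.
Iteration 1: 4 < 48 holds -> n = 4 * 2 + 2 = 10.
Iteration 2: 10 < 48 holds -> n = 10 * 2 + 2 = 22.
Iteration 3: 22 < 48 holds -> n = 22 * 2 + 2 = 46.
Iteration 4: 46 < 48 holds -> n = 46 * 2 + 2 = 94.
Iteration 5: 94 < 48 fails; recursion stops.
SUM(n) = 4 + 10 + 22 + 46 + 94 = 176.

176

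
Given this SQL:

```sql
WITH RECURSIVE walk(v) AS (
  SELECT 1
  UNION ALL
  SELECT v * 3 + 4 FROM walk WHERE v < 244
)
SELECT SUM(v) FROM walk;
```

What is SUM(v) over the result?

1080

Base: v=1.
Iteration 1: 1 < 244 holds -> v = 1 * 3 + 4 = 7.
Iteration 2: 7 < 244 holds -> v = 7 * 3 + 4 = 25.
Iteration 3: 25 < 244 holds -> v = 25 * 3 + 4 = 79.
Iteration 4: 79 < 244 holds -> v = 79 * 3 + 4 = 241.
Iteration 5: 241 < 244 holds -> v = 241 * 3 + 4 = 727.
Iteration 6: 727 < 244 fails; recursion stops.
SUM(v) = 1 + 7 + 25 + 79 + 241 + 727 = 1080.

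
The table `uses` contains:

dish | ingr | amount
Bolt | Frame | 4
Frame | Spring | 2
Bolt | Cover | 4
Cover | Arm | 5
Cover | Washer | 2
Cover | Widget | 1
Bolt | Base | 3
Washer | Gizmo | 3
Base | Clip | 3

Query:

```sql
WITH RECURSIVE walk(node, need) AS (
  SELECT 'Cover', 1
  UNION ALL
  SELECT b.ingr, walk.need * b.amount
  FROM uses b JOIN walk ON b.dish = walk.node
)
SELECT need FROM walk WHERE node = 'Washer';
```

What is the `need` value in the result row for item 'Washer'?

Base: (Cover, need=1).
Iteration 1: components of {Cover} -> Arm = 1*5 = 5, Washer = 1*2 = 2, Widget = 1*1 = 1.
Iteration 2: components of {Arm,Washer,Widget} -> Gizmo = 2*3 = 6.
Iteration 3: no further components; recursion stops.

2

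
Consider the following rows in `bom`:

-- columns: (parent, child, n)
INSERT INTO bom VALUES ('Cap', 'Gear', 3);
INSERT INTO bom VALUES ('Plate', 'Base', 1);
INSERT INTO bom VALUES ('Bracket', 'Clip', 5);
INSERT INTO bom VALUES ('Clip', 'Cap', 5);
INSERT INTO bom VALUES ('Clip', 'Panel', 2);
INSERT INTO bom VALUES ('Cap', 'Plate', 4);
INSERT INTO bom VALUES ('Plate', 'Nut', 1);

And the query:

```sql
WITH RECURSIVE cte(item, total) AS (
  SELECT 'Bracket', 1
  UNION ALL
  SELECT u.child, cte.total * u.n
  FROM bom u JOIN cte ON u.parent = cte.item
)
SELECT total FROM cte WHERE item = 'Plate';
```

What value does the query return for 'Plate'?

Base: (Bracket, total=1).
Iteration 1: components of {Bracket} -> Clip = 1*5 = 5.
Iteration 2: components of {Clip} -> Cap = 5*5 = 25, Panel = 5*2 = 10.
Iteration 3: components of {Cap,Panel} -> Gear = 25*3 = 75, Plate = 25*4 = 100.
Iteration 4: components of {Gear,Plate} -> Base = 100*1 = 100, Nut = 100*1 = 100.
Iteration 5: no further components; recursion stops.

100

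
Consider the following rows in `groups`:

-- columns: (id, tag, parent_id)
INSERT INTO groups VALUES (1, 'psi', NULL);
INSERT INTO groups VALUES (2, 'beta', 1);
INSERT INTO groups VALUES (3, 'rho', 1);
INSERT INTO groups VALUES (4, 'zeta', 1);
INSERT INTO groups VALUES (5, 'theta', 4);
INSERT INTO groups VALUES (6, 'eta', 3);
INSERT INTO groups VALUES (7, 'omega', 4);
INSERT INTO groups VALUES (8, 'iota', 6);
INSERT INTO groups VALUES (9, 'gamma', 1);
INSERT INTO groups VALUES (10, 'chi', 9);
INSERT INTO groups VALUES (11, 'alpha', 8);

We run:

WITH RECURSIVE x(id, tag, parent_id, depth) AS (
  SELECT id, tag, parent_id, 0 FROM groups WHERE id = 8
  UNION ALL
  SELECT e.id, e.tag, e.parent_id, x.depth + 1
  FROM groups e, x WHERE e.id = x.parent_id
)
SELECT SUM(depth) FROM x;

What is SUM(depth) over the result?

6

Base: id=8 (iota), parent_id=6, depth 0.
Iteration 1: join on id=6 -> eta (id 6, parent_id=3, depth 1).
Iteration 2: join on id=3 -> rho (id 3, parent_id=1, depth 2).
Iteration 3: join on id=1 -> psi (id 1, parent_id=NULL, depth 3).
Iteration 4: parent_id is NULL; no match; recursion stops.
SUM(depth) = 0 + 1 + 2 + 3 = 6.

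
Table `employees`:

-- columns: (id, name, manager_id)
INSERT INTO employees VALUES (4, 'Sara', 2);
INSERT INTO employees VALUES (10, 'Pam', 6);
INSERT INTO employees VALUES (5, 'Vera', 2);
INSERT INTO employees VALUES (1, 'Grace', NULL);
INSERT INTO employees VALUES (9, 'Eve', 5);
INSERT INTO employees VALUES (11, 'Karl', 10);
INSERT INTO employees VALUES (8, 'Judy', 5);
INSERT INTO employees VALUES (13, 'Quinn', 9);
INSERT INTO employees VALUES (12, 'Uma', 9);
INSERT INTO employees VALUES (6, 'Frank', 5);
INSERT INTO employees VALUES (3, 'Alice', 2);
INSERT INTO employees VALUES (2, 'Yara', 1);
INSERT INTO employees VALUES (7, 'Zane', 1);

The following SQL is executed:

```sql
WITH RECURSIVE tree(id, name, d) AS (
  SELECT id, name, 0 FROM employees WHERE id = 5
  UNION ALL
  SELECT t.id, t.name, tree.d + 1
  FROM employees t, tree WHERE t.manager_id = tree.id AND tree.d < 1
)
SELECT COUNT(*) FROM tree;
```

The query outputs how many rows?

Base: id=5 (Vera) at d 0.
Iteration 1: rows with manager_id in {5} -> Frank (id 6, d 1), Judy (id 8, d 1), Eve (id 9, d 1).
Iteration 2: d < 1 fails for all current rows; recursion stops.
Total rows emitted: 4.

4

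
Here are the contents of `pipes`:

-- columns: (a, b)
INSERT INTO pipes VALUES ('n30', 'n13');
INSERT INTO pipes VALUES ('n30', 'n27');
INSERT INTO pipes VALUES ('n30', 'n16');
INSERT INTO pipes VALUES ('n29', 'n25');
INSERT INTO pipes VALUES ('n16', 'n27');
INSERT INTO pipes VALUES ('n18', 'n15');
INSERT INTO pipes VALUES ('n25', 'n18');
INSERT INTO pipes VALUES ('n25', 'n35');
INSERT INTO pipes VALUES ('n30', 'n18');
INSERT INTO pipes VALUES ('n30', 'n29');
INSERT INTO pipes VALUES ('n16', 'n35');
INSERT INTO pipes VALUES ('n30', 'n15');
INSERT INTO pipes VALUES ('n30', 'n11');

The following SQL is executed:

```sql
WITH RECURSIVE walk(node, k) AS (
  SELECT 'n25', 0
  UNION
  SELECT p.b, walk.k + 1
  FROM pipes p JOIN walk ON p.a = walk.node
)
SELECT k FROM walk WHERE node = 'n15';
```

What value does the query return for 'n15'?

Base: (n25, k=0).
Iteration 1: edges from {n25} -> (n18, k=1), (n35, k=1).
Iteration 2: edges from {n18,n35} -> (n15, k=2).
Iteration 3: no outgoing edges from {n15}; recursion stops.

2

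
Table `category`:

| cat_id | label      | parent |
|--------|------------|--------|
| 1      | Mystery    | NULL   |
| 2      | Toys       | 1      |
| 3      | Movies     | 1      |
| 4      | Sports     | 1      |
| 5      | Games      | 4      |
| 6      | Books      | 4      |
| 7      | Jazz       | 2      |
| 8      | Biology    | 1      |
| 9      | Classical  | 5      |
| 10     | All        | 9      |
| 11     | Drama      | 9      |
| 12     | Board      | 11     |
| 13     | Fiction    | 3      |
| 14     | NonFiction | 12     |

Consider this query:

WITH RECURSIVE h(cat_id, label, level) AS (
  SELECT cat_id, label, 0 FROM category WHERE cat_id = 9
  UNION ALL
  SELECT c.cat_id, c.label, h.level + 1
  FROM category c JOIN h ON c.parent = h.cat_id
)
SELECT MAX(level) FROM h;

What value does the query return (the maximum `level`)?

Base: cat_id=9 (Classical) at level 0.
Iteration 1: rows with parent in {9} -> All (id 10, level 1), Drama (id 11, level 1).
Iteration 2: rows with parent in {10,11} -> Board (id 12, level 2).
Iteration 3: rows with parent in {12} -> NonFiction (id 14, level 3).
Iteration 4: no rows with parent in {14}; recursion stops.
level values: 0, 1, 1, 2, 3; the maximum is 3.

3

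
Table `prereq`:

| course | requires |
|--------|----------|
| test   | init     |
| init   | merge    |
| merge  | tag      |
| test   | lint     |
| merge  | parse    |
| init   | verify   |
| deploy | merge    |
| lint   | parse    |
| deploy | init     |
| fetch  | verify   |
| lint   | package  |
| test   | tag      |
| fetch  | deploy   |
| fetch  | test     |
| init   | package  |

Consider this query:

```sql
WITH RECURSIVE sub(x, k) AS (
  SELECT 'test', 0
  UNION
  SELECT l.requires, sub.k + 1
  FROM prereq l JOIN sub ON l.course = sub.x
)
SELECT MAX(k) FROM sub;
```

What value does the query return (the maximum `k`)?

3

Base: (test, k=0).
Iteration 1: edges from {test} -> (init, k=1), (lint, k=1), (tag, k=1).
Iteration 2: edges from {init,lint,tag} -> (merge, k=2), (package, k=2), (parse, k=2), (verify, k=2). [UNION drops 1 duplicate row(s)]
Iteration 3: edges from {merge,package,parse,verify} -> (parse, k=3), (tag, k=3).
Iteration 4: no outgoing edges from {parse,tag}; recursion stops.
k values: 0, 1, 1, 1, 2, 2, 2, 2, 3, 3; the maximum is 3.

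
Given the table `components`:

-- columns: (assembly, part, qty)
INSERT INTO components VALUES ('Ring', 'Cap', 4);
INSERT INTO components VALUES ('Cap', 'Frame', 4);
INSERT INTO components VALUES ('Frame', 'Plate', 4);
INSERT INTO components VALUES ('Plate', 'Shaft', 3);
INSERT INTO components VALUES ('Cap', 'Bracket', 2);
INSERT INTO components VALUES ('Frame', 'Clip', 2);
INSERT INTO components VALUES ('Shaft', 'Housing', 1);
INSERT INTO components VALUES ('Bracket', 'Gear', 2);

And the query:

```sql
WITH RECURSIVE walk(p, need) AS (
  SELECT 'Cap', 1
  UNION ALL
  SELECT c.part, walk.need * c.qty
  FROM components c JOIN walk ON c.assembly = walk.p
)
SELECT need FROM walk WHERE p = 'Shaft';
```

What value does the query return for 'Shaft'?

Base: (Cap, need=1).
Iteration 1: components of {Cap} -> Bracket = 1*2 = 2, Frame = 1*4 = 4.
Iteration 2: components of {Bracket,Frame} -> Clip = 4*2 = 8, Gear = 2*2 = 4, Plate = 4*4 = 16.
Iteration 3: components of {Clip,Gear,Plate} -> Shaft = 16*3 = 48.
Iteration 4: components of {Shaft} -> Housing = 48*1 = 48.
Iteration 5: no further components; recursion stops.

48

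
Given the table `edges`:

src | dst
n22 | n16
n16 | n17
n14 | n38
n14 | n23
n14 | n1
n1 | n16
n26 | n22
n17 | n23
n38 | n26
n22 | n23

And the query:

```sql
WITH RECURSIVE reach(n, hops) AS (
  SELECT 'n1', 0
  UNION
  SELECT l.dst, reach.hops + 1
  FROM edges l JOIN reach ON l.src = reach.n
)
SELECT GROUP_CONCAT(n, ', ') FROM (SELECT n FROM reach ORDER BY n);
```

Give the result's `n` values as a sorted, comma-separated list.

n1, n16, n17, n23

Base: (n1, hops=0).
Iteration 1: edges from {n1} -> (n16, hops=1).
Iteration 2: edges from {n16} -> (n17, hops=2).
Iteration 3: edges from {n17} -> (n23, hops=3).
Iteration 4: no outgoing edges from {n23}; recursion stops.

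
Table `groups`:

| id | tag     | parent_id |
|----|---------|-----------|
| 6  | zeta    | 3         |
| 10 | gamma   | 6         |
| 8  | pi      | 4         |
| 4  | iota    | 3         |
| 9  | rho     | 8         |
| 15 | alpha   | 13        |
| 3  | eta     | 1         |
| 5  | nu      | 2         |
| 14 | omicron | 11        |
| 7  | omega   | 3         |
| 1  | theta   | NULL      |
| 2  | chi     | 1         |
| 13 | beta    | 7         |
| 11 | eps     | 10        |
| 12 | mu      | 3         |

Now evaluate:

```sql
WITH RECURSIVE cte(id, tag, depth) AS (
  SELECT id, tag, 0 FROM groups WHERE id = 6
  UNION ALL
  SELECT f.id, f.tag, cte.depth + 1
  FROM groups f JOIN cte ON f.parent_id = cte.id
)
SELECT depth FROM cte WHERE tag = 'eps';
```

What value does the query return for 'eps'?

2

Base: id=6 (zeta) at depth 0.
Iteration 1: rows with parent_id in {6} -> gamma (id 10, depth 1).
Iteration 2: rows with parent_id in {10} -> eps (id 11, depth 2).
Iteration 3: rows with parent_id in {11} -> omicron (id 14, depth 3).
Iteration 4: no rows with parent_id in {14}; recursion stops.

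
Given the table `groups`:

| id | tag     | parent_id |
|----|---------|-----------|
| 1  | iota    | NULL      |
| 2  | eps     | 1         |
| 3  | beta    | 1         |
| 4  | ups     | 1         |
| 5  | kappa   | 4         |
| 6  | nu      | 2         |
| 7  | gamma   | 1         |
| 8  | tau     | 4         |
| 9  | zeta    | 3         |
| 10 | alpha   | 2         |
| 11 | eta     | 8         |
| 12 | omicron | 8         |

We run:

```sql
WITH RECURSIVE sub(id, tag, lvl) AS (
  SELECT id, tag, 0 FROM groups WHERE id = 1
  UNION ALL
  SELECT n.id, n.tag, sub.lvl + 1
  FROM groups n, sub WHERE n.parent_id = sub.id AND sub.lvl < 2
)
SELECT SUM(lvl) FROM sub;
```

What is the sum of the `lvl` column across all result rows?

14

Base: id=1 (iota) at lvl 0.
Iteration 1: rows with parent_id in {1} -> eps (id 2, lvl 1), beta (id 3, lvl 1), ups (id 4, lvl 1), gamma (id 7, lvl 1).
Iteration 2: rows with parent_id in {2,3,4,7} -> kappa (id 5, lvl 2), nu (id 6, lvl 2), tau (id 8, lvl 2), zeta (id 9, lvl 2), alpha (id 10, lvl 2).
Iteration 3: lvl < 2 fails for all current rows; recursion stops.
SUM(lvl) = 0 + 1 + 1 + 1 + 1 + 2 + 2 + 2 + 2 + 2 = 14.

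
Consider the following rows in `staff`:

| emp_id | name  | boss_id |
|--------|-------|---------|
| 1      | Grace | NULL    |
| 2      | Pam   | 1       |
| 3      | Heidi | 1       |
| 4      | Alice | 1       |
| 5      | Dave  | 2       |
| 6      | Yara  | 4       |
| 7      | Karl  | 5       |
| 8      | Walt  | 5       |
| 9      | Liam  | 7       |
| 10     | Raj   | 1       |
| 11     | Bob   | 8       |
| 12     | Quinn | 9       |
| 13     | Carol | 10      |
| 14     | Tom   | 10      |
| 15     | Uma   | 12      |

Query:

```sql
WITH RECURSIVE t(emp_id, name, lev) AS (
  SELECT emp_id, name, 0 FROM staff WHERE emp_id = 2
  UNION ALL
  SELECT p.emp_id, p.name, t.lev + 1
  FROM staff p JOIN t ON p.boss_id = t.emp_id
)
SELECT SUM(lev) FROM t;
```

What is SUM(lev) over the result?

20

Base: emp_id=2 (Pam) at lev 0.
Iteration 1: rows with boss_id in {2} -> Dave (id 5, lev 1).
Iteration 2: rows with boss_id in {5} -> Karl (id 7, lev 2), Walt (id 8, lev 2).
Iteration 3: rows with boss_id in {7,8} -> Liam (id 9, lev 3), Bob (id 11, lev 3).
Iteration 4: rows with boss_id in {9,11} -> Quinn (id 12, lev 4).
Iteration 5: rows with boss_id in {12} -> Uma (id 15, lev 5).
Iteration 6: no rows with boss_id in {15}; recursion stops.
SUM(lev) = 0 + 1 + 2 + 2 + 3 + 3 + 4 + 5 = 20.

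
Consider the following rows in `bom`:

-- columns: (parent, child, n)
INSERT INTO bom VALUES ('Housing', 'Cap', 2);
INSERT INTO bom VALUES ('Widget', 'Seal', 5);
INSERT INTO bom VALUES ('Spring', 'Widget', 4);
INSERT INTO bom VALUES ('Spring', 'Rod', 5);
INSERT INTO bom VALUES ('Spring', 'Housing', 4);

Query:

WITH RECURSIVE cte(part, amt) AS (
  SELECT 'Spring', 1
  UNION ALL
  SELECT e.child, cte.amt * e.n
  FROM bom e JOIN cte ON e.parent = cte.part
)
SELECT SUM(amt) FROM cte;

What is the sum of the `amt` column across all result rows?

Base: (Spring, amt=1).
Iteration 1: components of {Spring} -> Housing = 1*4 = 4, Rod = 1*5 = 5, Widget = 1*4 = 4.
Iteration 2: components of {Housing,Rod,Widget} -> Cap = 4*2 = 8, Seal = 4*5 = 20.
Iteration 3: no further components; recursion stops.
SUM(amt) = 1 + 4 + 5 + 4 + 8 + 20 = 42.

42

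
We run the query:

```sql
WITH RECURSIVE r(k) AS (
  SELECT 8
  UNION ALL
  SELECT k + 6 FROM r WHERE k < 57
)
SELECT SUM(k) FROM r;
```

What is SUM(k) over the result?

Base: k=8.
Iteration 1: 8 < 57 holds -> k = 8 + 6 = 14.
Iteration 2: 14 < 57 holds -> k = 14 + 6 = 20.
Iteration 3: 20 < 57 holds -> k = 20 + 6 = 26.
Iteration 4: 26 < 57 holds -> k = 26 + 6 = 32.
Iteration 5: 32 < 57 holds -> k = 32 + 6 = 38.
Iteration 6: 38 < 57 holds -> k = 38 + 6 = 44.
Iteration 7: 44 < 57 holds -> k = 44 + 6 = 50.
Iteration 8: 50 < 57 holds -> k = 50 + 6 = 56.
Iteration 9: 56 < 57 holds -> k = 56 + 6 = 62.
Iteration 10: 62 < 57 fails; recursion stops.
SUM(k) = 8 + 14 + 20 + 26 + 32 + 38 + 44 + 50 + 56 + 62 = 350.

350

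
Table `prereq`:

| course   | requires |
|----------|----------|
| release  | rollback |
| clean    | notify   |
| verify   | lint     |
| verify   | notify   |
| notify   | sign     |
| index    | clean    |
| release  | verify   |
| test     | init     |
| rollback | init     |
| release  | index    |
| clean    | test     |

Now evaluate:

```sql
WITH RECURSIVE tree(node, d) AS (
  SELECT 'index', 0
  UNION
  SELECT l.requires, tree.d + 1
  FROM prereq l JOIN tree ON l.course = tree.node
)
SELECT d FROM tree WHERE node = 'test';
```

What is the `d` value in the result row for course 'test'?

Base: (index, d=0).
Iteration 1: edges from {index} -> (clean, d=1).
Iteration 2: edges from {clean} -> (notify, d=2), (test, d=2).
Iteration 3: edges from {notify,test} -> (init, d=3), (sign, d=3).
Iteration 4: no outgoing edges from {init,sign}; recursion stops.

2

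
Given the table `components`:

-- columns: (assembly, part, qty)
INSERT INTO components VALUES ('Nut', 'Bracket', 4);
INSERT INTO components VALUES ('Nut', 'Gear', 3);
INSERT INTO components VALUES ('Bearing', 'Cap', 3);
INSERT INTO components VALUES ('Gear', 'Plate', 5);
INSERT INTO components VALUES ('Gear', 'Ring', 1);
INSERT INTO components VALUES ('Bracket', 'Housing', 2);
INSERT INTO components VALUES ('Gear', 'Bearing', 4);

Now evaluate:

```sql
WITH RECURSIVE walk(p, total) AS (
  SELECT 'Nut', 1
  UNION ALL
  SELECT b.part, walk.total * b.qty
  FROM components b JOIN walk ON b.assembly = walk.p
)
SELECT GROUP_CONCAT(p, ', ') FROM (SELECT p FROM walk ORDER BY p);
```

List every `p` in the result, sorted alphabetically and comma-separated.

Base: (Nut, total=1).
Iteration 1: components of {Nut} -> Bracket = 1*4 = 4, Gear = 1*3 = 3.
Iteration 2: components of {Bracket,Gear} -> Bearing = 3*4 = 12, Housing = 4*2 = 8, Plate = 3*5 = 15, Ring = 3*1 = 3.
Iteration 3: components of {Bearing,Housing,Plate,Ring} -> Cap = 12*3 = 36.
Iteration 4: no further components; recursion stops.

Bearing, Bracket, Cap, Gear, Housing, Nut, Plate, Ring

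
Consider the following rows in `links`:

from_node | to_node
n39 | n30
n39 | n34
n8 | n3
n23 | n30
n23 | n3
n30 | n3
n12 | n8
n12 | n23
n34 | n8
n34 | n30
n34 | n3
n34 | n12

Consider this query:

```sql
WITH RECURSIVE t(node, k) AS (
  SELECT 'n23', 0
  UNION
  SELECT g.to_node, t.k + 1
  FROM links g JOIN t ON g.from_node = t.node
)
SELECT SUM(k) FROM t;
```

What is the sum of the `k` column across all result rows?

4

Base: (n23, k=0).
Iteration 1: edges from {n23} -> (n3, k=1), (n30, k=1).
Iteration 2: edges from {n3,n30} -> (n3, k=2).
Iteration 3: no outgoing edges from {n3}; recursion stops.
SUM(k) = 0 + 1 + 1 + 2 = 4.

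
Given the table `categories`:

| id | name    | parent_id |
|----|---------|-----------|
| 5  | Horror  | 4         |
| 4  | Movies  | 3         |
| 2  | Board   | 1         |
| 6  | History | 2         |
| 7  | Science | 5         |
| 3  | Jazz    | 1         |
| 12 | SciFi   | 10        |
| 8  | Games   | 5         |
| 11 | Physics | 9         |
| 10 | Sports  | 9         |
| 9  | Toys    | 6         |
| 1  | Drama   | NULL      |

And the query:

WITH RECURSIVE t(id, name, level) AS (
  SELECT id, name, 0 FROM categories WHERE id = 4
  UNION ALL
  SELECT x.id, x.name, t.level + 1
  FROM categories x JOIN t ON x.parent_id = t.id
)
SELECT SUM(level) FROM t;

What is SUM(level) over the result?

5

Base: id=4 (Movies) at level 0.
Iteration 1: rows with parent_id in {4} -> Horror (id 5, level 1).
Iteration 2: rows with parent_id in {5} -> Science (id 7, level 2), Games (id 8, level 2).
Iteration 3: no rows with parent_id in {7,8}; recursion stops.
SUM(level) = 0 + 1 + 2 + 2 = 5.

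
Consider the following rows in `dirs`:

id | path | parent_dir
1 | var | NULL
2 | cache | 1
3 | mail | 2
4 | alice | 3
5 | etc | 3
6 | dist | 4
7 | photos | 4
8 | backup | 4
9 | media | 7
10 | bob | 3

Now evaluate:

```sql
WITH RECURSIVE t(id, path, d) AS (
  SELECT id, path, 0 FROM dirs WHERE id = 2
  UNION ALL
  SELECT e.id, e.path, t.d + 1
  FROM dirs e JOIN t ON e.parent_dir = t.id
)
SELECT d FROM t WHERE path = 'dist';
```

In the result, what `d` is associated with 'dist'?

Base: id=2 (cache) at d 0.
Iteration 1: rows with parent_dir in {2} -> mail (id 3, d 1).
Iteration 2: rows with parent_dir in {3} -> alice (id 4, d 2), etc (id 5, d 2), bob (id 10, d 2).
Iteration 3: rows with parent_dir in {4,5,10} -> dist (id 6, d 3), photos (id 7, d 3), backup (id 8, d 3).
Iteration 4: rows with parent_dir in {6,7,8} -> media (id 9, d 4).
Iteration 5: no rows with parent_dir in {9}; recursion stops.

3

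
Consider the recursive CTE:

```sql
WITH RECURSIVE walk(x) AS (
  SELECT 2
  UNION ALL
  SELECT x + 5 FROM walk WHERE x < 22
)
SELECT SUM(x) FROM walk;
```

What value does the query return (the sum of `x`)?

Base: x=2.
Iteration 1: 2 < 22 holds -> x = 2 + 5 = 7.
Iteration 2: 7 < 22 holds -> x = 7 + 5 = 12.
Iteration 3: 12 < 22 holds -> x = 12 + 5 = 17.
Iteration 4: 17 < 22 holds -> x = 17 + 5 = 22.
Iteration 5: 22 < 22 fails; recursion stops.
SUM(x) = 2 + 7 + 12 + 17 + 22 = 60.

60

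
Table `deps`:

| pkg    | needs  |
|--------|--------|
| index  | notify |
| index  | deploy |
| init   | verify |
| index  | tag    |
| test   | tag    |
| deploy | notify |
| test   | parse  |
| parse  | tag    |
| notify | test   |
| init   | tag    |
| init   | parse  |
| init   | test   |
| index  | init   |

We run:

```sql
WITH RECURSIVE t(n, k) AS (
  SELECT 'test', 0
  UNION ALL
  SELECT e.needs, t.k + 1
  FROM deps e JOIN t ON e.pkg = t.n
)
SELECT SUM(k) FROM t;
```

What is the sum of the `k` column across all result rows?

4

Base: (test, k=0).
Iteration 1: edges from {test} -> (parse, k=1), (tag, k=1).
Iteration 2: edges from {parse,tag} -> (tag, k=2).
Iteration 3: no outgoing edges from {tag}; recursion stops.
SUM(k) = 0 + 1 + 1 + 2 = 4.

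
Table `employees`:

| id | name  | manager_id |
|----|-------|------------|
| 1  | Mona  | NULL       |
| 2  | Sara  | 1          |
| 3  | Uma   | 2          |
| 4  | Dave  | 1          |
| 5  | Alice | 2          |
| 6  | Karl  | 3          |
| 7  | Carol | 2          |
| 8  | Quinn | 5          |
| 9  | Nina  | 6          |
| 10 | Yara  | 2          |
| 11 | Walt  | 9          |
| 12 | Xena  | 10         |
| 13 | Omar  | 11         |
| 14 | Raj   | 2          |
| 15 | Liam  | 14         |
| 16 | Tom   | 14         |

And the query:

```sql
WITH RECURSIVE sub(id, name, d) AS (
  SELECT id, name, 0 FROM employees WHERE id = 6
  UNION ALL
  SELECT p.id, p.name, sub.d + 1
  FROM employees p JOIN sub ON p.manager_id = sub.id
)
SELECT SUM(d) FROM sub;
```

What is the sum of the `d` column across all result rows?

Base: id=6 (Karl) at d 0.
Iteration 1: rows with manager_id in {6} -> Nina (id 9, d 1).
Iteration 2: rows with manager_id in {9} -> Walt (id 11, d 2).
Iteration 3: rows with manager_id in {11} -> Omar (id 13, d 3).
Iteration 4: no rows with manager_id in {13}; recursion stops.
SUM(d) = 0 + 1 + 2 + 3 = 6.

6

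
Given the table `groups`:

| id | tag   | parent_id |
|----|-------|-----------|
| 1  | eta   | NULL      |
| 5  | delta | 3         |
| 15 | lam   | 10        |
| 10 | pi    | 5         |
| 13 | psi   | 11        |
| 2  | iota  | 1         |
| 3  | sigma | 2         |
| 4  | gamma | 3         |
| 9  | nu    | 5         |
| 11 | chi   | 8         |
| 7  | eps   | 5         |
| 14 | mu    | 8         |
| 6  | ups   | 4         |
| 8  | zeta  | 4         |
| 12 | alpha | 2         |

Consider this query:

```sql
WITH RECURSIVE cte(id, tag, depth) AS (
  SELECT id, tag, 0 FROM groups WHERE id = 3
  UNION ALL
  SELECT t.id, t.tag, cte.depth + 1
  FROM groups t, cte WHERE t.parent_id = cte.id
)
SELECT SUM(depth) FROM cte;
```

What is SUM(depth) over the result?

Base: id=3 (sigma) at depth 0.
Iteration 1: rows with parent_id in {3} -> gamma (id 4, depth 1), delta (id 5, depth 1).
Iteration 2: rows with parent_id in {4,5} -> ups (id 6, depth 2), eps (id 7, depth 2), zeta (id 8, depth 2), nu (id 9, depth 2), pi (id 10, depth 2).
Iteration 3: rows with parent_id in {6,7,8,9,10} -> chi (id 11, depth 3), mu (id 14, depth 3), lam (id 15, depth 3).
Iteration 4: rows with parent_id in {11,14,15} -> psi (id 13, depth 4).
Iteration 5: no rows with parent_id in {13}; recursion stops.
SUM(depth) = 0 + 1 + 1 + 2 + 2 + 2 + 2 + 2 + 3 + 3 + 3 + 4 = 25.

25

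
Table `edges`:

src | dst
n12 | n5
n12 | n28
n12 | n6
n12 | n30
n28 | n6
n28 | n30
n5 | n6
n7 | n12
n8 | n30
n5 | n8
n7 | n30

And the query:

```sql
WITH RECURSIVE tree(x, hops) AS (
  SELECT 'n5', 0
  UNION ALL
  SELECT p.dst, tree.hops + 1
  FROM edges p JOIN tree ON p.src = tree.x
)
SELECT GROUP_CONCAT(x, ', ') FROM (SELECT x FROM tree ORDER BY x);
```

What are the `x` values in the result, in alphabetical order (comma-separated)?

n30, n5, n6, n8

Base: (n5, hops=0).
Iteration 1: edges from {n5} -> (n6, hops=1), (n8, hops=1).
Iteration 2: edges from {n6,n8} -> (n30, hops=2).
Iteration 3: no outgoing edges from {n30}; recursion stops.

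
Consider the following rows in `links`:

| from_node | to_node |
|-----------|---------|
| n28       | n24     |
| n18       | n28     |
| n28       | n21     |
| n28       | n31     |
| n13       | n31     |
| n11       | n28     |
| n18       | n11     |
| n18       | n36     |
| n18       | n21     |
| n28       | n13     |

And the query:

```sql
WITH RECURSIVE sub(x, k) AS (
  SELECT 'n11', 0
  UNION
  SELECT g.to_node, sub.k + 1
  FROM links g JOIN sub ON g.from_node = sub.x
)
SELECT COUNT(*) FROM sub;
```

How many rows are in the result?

Base: (n11, k=0).
Iteration 1: edges from {n11} -> (n28, k=1).
Iteration 2: edges from {n28} -> (n13, k=2), (n21, k=2), (n24, k=2), (n31, k=2).
Iteration 3: edges from {n13,n21,n24,n31} -> (n31, k=3).
Iteration 4: no outgoing edges from {n31}; recursion stops.
Total rows emitted: 7.

7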